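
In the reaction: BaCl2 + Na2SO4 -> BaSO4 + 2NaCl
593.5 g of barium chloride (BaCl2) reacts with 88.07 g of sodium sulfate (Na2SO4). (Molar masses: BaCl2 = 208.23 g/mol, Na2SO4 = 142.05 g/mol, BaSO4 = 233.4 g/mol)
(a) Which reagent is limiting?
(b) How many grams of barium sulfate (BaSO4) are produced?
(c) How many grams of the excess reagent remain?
(a) Na2SO4, (b) 144.7 g, (c) 464.4 g

Moles of BaCl2 = 593.5 g ÷ 208.23 g/mol = 2.85021 mol
Moles of Na2SO4 = 88.07 g ÷ 142.05 g/mol = 0.619993 mol
Moles ÷ coefficient: BaCl2: 2.85021/1 = 2.85, Na2SO4: 0.619993/1 = 0.62
(a) Na2SO4 has the smaller value, so Na2SO4 is the limiting reagent.
(b) Moles of BaSO4 = 0.619993 mol Na2SO4 × (1/1) = 0.619993 mol; mass = 0.619993 mol × 233.4 g/mol = 144.7 g
(c) BaCl2 consumed = 0.619993 × (1/1) = 0.619993 mol; remaining = 2.85021 − 0.619993 = 2.23022 mol; mass = 2.23022 mol × 208.23 g/mol = 464.4 g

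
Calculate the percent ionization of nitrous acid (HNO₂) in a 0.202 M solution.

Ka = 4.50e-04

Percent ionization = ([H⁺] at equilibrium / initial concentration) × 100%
Percent ionization = 4.61%

Let x = [H⁺]. Ka = x²/(C - x) ⇒ x² + (4.50e-04)x - (4.50e-04)(0.202) = 0. x = 9.3118e-03. Percent = (9.3118e-03/0.202) × 100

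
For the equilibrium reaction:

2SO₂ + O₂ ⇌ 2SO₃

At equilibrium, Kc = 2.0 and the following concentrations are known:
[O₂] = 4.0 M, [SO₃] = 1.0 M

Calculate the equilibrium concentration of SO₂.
[SO₂] = 0.3536 M

Kc = ([SO₃]^2) / ([SO₂]^2 × [O₂]) = 2.0
[SO₂]^2 = (product terms)/(Kc · other reactant terms) = 1 / (2.0 · 4) = 0.125
[SO₂] = (0.125)^(1/2) = 0.3536 M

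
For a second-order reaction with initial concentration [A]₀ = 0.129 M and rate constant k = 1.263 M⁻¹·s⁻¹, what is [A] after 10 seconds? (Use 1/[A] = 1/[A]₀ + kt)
0.0491 M

1/[A] = 1/[A]₀ + k·t = 1/0.129 + (1.263)·(10) = 7.7519 + 12.6300 = 20.3819
[A] = 1/20.3819 = 0.0491 M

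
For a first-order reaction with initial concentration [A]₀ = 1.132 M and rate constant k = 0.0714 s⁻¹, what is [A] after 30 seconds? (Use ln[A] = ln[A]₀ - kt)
0.1329 M

ln[A] = ln[A]₀ - k·t = ln(1.132) - (0.0714)·(30) = 0.1240 - 2.1420 = -2.0180
[A] = e^(-2.0180) = 0.1329 M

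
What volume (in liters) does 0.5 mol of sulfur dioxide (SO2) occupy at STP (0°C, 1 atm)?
At STP, 1 mol of gas occupies 22.4 L
Volume = 0.5 mol × 22.4 L/mol = 11.20 L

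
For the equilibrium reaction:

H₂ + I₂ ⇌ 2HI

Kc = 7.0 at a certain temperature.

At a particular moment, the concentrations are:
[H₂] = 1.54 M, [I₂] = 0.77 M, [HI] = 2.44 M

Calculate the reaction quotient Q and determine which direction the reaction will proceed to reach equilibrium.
Q = 5.021, Q < K, reaction proceeds forward (toward products)

Q = ([HI]^2) / ([H₂] × [I₂])
  = ((2.44)^2) / ((1.54)·(0.77)) = 5.9536/1.1858 = 5.021
Since Q = 5.021 < Kc = 7.0, the reaction proceeds forward (toward products) to reach equilibrium.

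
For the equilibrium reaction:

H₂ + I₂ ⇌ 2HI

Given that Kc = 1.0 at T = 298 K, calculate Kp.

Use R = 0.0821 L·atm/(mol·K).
K_p = 1.0000

Δn = (moles gaseous products) − (moles gaseous reactants) = 0
T = 298 K; RT = 0.0821 × 298 = 24.4658
Kp = Kc·(RT)^Δn = 1.0 × (24.4658)^0 = 1.0 × 1 = 1.0000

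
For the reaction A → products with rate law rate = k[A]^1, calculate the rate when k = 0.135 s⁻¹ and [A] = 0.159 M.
0.02147 M/s

rate = k·[A]^1 = 0.135·(0.159)^1 = 0.135·0.159 = 0.02147 M/s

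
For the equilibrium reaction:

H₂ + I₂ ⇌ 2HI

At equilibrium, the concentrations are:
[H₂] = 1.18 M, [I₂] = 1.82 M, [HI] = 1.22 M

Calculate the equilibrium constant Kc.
K_c = 0.6931

Kc = ([HI]^2) / ([H₂] × [I₂])
   = ((1.22)^2) / ((1.18)·(1.82))
   = 1.4884 / 2.1476 = 0.6931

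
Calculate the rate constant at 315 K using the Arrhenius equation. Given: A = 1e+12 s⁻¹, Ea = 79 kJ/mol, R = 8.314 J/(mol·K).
7.93e-02 s⁻¹

k = A·exp(-Ea/(R·T)) = 1e+12·exp(-79000/(8.314·315)) = 1e+12·exp(-30.1652) = 1e+12·7.9325e-14 = 7.93e-02 s⁻¹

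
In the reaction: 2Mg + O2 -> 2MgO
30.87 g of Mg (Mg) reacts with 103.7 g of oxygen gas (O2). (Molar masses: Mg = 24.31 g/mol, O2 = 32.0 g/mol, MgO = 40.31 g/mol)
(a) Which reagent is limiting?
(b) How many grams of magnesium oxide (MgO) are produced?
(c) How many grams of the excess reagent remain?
(a) Mg, (b) 51.19 g, (c) 83.38 g

Moles of Mg = 30.87 g ÷ 24.31 g/mol = 1.26985 mol
Moles of O2 = 103.7 g ÷ 32.0 g/mol = 3.24063 mol
Moles ÷ coefficient: Mg: 1.26985/2 = 0.6349, O2: 3.24063/1 = 3.241
(a) Mg has the smaller value, so Mg is the limiting reagent.
(b) Moles of MgO = 1.26985 mol Mg × (2/2) = 1.26985 mol; mass = 1.26985 mol × 40.31 g/mol = 51.19 g
(c) O2 consumed = 1.26985 × (1/2) = 0.634924 mol; remaining = 3.24063 − 0.634924 = 2.6057 mol; mass = 2.6057 mol × 32.0 g/mol = 83.38 g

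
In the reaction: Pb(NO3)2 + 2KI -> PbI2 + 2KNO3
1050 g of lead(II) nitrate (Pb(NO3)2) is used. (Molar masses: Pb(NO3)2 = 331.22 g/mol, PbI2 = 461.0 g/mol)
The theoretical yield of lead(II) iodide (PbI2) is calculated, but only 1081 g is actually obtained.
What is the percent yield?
Moles of Pb(NO3)2 = 1050 g ÷ 331.22 g/mol = 3.1701 mol
Mole ratio: 1 mol PbI2 / 1 mol Pb(NO3)2
Moles of PbI2 = 3.1701 × (1/1) = 3.1701 mol
Theoretical yield = 3.1701 mol × 461.0 g/mol = 1461.4 g
Actual yield = 1081 g
Percent yield = (1081 / 1461.4) × 100% = 74.0%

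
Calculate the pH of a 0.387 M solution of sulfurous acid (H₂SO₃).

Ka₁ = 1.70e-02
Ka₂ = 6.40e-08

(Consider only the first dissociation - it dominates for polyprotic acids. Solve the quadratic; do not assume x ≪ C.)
pH = 1.14

x² + Ka₁·x − Ka₁·C = 0 with Ka₁ = 1.70e-02, C = 0.387.
x = (−Ka₁ + √(Ka₁² + 4·Ka₁·C))/2 = 7.3055e-02 M, so pH = 1.14.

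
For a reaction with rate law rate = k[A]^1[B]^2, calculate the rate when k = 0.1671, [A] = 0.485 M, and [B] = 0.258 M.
0.005395 M/s

rate = k·[A]^1·[B]^2 = 0.1671·(0.485)^1·(0.258)^2 = 0.1671·0.485·0.066564 = 0.005395 M/s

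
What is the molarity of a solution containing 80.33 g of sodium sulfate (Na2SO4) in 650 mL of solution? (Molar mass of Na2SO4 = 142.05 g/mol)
Moles of Na2SO4 = 80.33 g ÷ 142.05 g/mol = 0.565505 mol
Volume = 650 mL = 0.65 L
Molarity = 0.565505 mol ÷ 0.65 L = 0.87 M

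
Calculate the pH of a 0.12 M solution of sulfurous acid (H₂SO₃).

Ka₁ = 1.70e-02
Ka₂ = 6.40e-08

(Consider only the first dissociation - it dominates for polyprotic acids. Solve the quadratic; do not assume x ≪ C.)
pH = 1.43

x² + Ka₁·x − Ka₁·C = 0 with Ka₁ = 1.70e-02, C = 0.12.
x = (−Ka₁ + √(Ka₁² + 4·Ka₁·C))/2 = 3.7459e-02 M, so pH = 1.43.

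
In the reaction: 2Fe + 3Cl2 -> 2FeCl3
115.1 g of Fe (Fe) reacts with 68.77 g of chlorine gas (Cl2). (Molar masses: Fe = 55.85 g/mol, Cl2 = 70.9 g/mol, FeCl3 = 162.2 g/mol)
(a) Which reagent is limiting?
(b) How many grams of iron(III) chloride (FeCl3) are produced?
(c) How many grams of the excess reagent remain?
(a) Cl2, (b) 104.9 g, (c) 78.99 g

Moles of Fe = 115.1 g ÷ 55.85 g/mol = 2.06088 mol
Moles of Cl2 = 68.77 g ÷ 70.9 g/mol = 0.969958 mol
Moles ÷ coefficient: Fe: 2.06088/2 = 1.03, Cl2: 0.969958/3 = 0.3233
(a) Cl2 has the smaller value, so Cl2 is the limiting reagent.
(b) Moles of FeCl3 = 0.969958 mol Cl2 × (2/3) = 0.646638 mol; mass = 0.646638 mol × 162.2 g/mol = 104.9 g
(c) Fe consumed = 0.969958 × (2/3) = 0.646638 mol; remaining = 2.06088 − 0.646638 = 1.41424 mol; mass = 1.41424 mol × 55.85 g/mol = 78.99 g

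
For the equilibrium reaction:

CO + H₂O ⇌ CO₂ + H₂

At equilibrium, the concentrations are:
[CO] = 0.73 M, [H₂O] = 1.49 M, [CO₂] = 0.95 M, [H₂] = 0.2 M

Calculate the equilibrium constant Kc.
K_c = 0.1747

Kc = ([CO₂] × [H₂]) / ([CO] × [H₂O])
   = ((0.95)·(0.2)) / ((0.73)·(1.49))
   = 0.19 / 1.0877 = 0.1747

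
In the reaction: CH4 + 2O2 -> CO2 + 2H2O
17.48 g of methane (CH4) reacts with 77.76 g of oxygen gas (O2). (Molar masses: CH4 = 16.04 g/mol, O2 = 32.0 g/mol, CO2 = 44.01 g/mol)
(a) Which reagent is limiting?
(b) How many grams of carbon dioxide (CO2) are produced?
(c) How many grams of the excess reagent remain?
(a) CH4, (b) 47.96 g, (c) 8.014 g

Moles of CH4 = 17.48 g ÷ 16.04 g/mol = 1.08978 mol
Moles of O2 = 77.76 g ÷ 32.0 g/mol = 2.43 mol
Moles ÷ coefficient: CH4: 1.08978/1 = 1.09, O2: 2.43/2 = 1.215
(a) CH4 has the smaller value, so CH4 is the limiting reagent.
(b) Moles of CO2 = 1.08978 mol CH4 × (1/1) = 1.08978 mol; mass = 1.08978 mol × 44.01 g/mol = 47.96 g
(c) O2 consumed = 1.08978 × (2/1) = 2.17955 mol; remaining = 2.43 − 2.17955 = 0.250449 mol; mass = 0.250449 mol × 32.0 g/mol = 8.014 g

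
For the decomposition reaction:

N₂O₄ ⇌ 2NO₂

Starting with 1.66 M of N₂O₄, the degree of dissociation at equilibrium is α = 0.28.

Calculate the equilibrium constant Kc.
K_c = 0.7230

x = α·[A]₀ = 0.28 × 1.66 = 0.4648 M dissociated.
At eq: [N₂O₄] = 1.66 − 0.4648 = 1.195 M; [NO₂] = 2x = 0.9296 M.
Kc = [NO₂]²/[N₂O₄] = (0.9296)²/1.195 = 0.723.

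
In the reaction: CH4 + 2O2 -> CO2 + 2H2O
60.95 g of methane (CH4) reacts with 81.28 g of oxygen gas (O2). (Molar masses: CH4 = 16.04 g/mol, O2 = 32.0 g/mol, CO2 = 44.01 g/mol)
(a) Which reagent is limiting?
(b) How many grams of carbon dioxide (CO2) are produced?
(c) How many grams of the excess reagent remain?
(a) O2, (b) 55.89 g, (c) 40.58 g

Moles of CH4 = 60.95 g ÷ 16.04 g/mol = 3.79988 mol
Moles of O2 = 81.28 g ÷ 32.0 g/mol = 2.54 mol
Moles ÷ coefficient: CH4: 3.79988/1 = 3.8, O2: 2.54/2 = 1.27
(a) O2 has the smaller value, so O2 is the limiting reagent.
(b) Moles of CO2 = 2.54 mol O2 × (1/2) = 1.27 mol; mass = 1.27 mol × 44.01 g/mol = 55.89 g
(c) CH4 consumed = 2.54 × (1/2) = 1.27 mol; remaining = 3.79988 − 1.27 = 2.52988 mol; mass = 2.52988 mol × 16.04 g/mol = 40.58 g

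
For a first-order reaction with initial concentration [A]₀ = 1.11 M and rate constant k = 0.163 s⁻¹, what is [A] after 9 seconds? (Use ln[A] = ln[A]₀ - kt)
0.2560 M

ln[A] = ln[A]₀ - k·t = ln(1.11) - (0.163)·(9) = 0.1044 - 1.4670 = -1.3626
[A] = e^(-1.3626) = 0.2560 M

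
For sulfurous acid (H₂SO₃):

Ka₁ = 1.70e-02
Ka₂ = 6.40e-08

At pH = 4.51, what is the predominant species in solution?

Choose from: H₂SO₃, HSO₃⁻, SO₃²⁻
HSO₃⁻

pKa1 = 1.77, pKa2 = 7.19. Each pKa is the crossover between adjacent species; pH = 4.51 lies in the region where HSO₃⁻ predominates.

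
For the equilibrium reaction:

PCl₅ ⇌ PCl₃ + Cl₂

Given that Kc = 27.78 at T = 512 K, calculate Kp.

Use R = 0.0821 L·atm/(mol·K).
K_p = 1.17e+03

Δn = (moles gaseous products) − (moles gaseous reactants) = 1
T = 512 K; RT = 0.0821 × 512 = 42.0352
Kp = Kc·(RT)^Δn = 27.78 × (42.0352)^1 = 27.78 × 42.0352 = 1.17e+03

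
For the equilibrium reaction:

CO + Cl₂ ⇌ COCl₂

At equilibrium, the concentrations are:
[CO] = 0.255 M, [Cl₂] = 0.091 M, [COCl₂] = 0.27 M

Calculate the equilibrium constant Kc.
K_c = 11.6354

Kc = ([COCl₂]) / ([CO] × [Cl₂])
   = ((0.27)) / ((0.255)·(0.091))
   = 0.27 / 0.023205 = 11.6354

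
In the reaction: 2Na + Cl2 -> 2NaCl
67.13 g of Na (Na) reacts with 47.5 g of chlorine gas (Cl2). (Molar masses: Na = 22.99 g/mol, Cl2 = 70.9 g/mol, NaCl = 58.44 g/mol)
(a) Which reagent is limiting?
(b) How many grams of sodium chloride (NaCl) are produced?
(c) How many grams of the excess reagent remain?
(a) Cl2, (b) 78.3 g, (c) 36.33 g

Moles of Na = 67.13 g ÷ 22.99 g/mol = 2.91997 mol
Moles of Cl2 = 47.5 g ÷ 70.9 g/mol = 0.669958 mol
Moles ÷ coefficient: Na: 2.91997/2 = 1.46, Cl2: 0.669958/1 = 0.67
(a) Cl2 has the smaller value, so Cl2 is the limiting reagent.
(b) Moles of NaCl = 0.669958 mol Cl2 × (2/1) = 1.33992 mol; mass = 1.33992 mol × 58.44 g/mol = 78.3 g
(c) Na consumed = 0.669958 × (2/1) = 1.33992 mol; remaining = 2.91997 − 1.33992 = 1.58005 mol; mass = 1.58005 mol × 22.99 g/mol = 36.33 g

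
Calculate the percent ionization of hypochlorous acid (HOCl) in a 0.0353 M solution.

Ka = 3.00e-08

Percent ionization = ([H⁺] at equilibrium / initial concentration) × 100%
Percent ionization = 0.0921%

Let x = [H⁺]. Ka = x²/(C - x) ⇒ x² + (3.00e-08)x - (3.00e-08)(0.0353) = 0. x = 3.2527e-05. Percent = (3.2527e-05/0.0353) × 100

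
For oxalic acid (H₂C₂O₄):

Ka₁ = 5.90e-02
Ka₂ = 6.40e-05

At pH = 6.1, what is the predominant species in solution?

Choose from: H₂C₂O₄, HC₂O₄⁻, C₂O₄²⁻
C₂O₄²⁻

pKa1 = 1.23, pKa2 = 4.19. Each pKa is the crossover between adjacent species; pH = 6.1 lies in the region where C₂O₄²⁻ predominates.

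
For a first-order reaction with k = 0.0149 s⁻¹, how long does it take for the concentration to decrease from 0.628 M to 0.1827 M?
82.87 s

From ln[A] = ln[A]₀ - k·t: t = ln([A]₀/[A])/k = ln(0.628/0.1827)/0.0149 = ln(3.4373)/0.0149 = 1.2347/0.0149 = 82.87 s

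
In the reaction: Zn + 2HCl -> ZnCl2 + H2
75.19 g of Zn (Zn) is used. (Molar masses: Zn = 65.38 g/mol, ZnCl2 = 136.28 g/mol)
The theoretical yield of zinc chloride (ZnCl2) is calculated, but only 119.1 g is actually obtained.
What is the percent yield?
Moles of Zn = 75.19 g ÷ 65.38 g/mol = 1.15005 mol
Mole ratio: 1 mol ZnCl2 / 1 mol Zn
Moles of ZnCl2 = 1.15005 × (1/1) = 1.15005 mol
Theoretical yield = 1.15005 mol × 136.28 g/mol = 156.73 g
Actual yield = 119.1 g
Percent yield = (119.1 / 156.73) × 100% = 76.0%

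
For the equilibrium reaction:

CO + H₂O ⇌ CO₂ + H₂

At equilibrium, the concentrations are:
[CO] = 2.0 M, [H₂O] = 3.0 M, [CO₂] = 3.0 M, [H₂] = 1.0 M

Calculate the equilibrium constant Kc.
K_c = 0.5000

Kc = ([CO₂] × [H₂]) / ([CO] × [H₂O])
   = ((3.0)·(1.0)) / ((2.0)·(3.0))
   = 3 / 6 = 0.5000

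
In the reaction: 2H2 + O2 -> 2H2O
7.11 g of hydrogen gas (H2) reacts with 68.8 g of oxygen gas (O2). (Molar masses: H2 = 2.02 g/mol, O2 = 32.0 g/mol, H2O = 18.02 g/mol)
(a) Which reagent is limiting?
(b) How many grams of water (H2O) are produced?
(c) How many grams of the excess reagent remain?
(a) H2, (b) 63.43 g, (c) 12.48 g

Moles of H2 = 7.11 g ÷ 2.02 g/mol = 3.5198 mol
Moles of O2 = 68.8 g ÷ 32.0 g/mol = 2.15 mol
Moles ÷ coefficient: H2: 3.5198/2 = 1.76, O2: 2.15/1 = 2.15
(a) H2 has the smaller value, so H2 is the limiting reagent.
(b) Moles of H2O = 3.5198 mol H2 × (2/2) = 3.5198 mol; mass = 3.5198 mol × 18.02 g/mol = 63.43 g
(c) O2 consumed = 3.5198 × (1/2) = 1.7599 mol; remaining = 2.15 − 1.7599 = 0.390099 mol; mass = 0.390099 mol × 32.0 g/mol = 12.48 g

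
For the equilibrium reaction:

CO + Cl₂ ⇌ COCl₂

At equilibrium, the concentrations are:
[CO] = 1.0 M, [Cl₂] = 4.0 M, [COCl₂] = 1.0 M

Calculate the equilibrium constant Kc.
K_c = 0.2500

Kc = ([COCl₂]) / ([CO] × [Cl₂])
   = ((1.0)) / ((1.0)·(4.0))
   = 1 / 4 = 0.2500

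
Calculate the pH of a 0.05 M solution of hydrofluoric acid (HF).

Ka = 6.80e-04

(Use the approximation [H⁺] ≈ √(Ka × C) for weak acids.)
pH = 2.23

[H⁺] = √(Ka × C) = √(6.80e-04 × 0.05) = 5.8310e-03. pH = -log(5.8310e-03)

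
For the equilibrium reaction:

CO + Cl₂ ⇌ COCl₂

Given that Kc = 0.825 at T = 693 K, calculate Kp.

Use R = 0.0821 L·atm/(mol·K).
K_p = 0.0145

Δn = (moles gaseous products) − (moles gaseous reactants) = -1
T = 693 K; RT = 0.0821 × 693 = 56.8953
Kp = Kc·(RT)^Δn = 0.825 × (56.8953)^-1 = 0.825 × 0.0175761 = 0.0145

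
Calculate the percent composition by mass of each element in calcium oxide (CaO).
Ca: 71.47%, O: 28.53%

Molar mass of CaO = 56.08 g/mol
% Ca = (1 × 40.08) / 56.08 × 100% = 40.08 / 56.08 × 100% = 71.47%
% O = (1 × 16.0) / 56.08 × 100% = 16 / 56.08 × 100% = 28.53%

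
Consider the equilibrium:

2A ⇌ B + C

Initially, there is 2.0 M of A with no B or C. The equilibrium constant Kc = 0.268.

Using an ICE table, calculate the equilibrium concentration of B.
[B] = 0.509 M

ICE: [A] = 2.0 − 2x, [B] = [C] = x.
Kc = x²/(2.0 − 2x)² = 0.268 ⇒ √Kc = x/(2.0 − 2x).
x = √0.268·2.0/(1 + 2√0.268) = 0.51769·2.0/2.0354 = 0.50869.
[B] = x = 0.509 M.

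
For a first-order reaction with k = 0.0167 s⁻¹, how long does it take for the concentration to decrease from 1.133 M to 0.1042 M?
142.89 s

From ln[A] = ln[A]₀ - k·t: t = ln([A]₀/[A])/k = ln(1.133/0.1042)/0.0167 = ln(10.8733)/0.0167 = 2.3863/0.0167 = 142.89 s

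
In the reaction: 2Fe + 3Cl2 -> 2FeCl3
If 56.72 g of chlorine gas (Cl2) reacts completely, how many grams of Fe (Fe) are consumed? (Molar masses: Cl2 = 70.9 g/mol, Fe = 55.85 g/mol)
Moles of Cl2 = 56.72 g ÷ 70.9 g/mol = 0.8 mol
Mole ratio: 2 mol Fe / 3 mol Cl2
Moles of Fe = 0.8 × (2/3) = 0.533333 mol
Mass of Fe = 0.533333 mol × 55.85 g/mol = 29.79 g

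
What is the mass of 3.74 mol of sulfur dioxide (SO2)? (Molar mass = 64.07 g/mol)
Mass = 3.74 mol × 64.07 g/mol = 239.6 g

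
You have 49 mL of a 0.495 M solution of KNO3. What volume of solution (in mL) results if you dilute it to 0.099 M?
Using M₁V₁ = M₂V₂:
0.495 × 49 = 0.099 × V₂
V₂ = (0.495 × 49) / 0.099 = 245 mL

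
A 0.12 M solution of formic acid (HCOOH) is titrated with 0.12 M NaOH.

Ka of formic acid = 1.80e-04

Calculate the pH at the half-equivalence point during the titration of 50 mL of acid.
pH = pKa = 3.74

At the half-equivalence point, [HA] = [A⁻], so by Henderson–Hasselbalch pH = pKa + log(1) = pKa.
pKa = −log(1.80e-04) = 3.74.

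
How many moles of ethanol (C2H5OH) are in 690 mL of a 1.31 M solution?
Moles = Molarity × Volume (L)
Moles = 1.31 M × 0.69 L = 0.9039 mol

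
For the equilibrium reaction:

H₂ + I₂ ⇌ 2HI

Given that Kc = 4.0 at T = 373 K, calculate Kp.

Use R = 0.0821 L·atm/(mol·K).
K_p = 4.0000

Δn = (moles gaseous products) − (moles gaseous reactants) = 0
T = 373 K; RT = 0.0821 × 373 = 30.6233
Kp = Kc·(RT)^Δn = 4.0 × (30.6233)^0 = 4.0 × 1 = 4.0000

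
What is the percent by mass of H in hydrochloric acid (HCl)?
Mass of H in formula = 1.008 × 1 = 1.008 g/mol
Molar mass = 36.46 g/mol
% H = (1.008/36.46) × 100% = 2.76%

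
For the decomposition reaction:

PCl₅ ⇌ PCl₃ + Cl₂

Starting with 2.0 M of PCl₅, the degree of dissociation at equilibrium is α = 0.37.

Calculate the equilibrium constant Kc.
K_c = 0.4346

x = α·[A]₀ = 0.37 × 2.0 = 0.74 M dissociated.
At eq: [PCl₅] = 2.0 − 0.74 = 1.26 M; [PCl₃] = [Cl₂] = x = 0.74 M.
Kc = [PCl₃][Cl₂]/[PCl₅] = (0.74)²/1.26 = 0.4346.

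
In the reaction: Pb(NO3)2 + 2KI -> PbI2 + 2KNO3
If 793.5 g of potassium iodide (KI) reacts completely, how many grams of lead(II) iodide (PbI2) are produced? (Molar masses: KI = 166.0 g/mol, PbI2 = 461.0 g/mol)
Moles of KI = 793.5 g ÷ 166.0 g/mol = 4.78012 mol
Mole ratio: 1 mol PbI2 / 2 mol KI
Moles of PbI2 = 4.78012 × (1/2) = 2.39006 mol
Mass of PbI2 = 2.39006 mol × 461.0 g/mol = 1102 g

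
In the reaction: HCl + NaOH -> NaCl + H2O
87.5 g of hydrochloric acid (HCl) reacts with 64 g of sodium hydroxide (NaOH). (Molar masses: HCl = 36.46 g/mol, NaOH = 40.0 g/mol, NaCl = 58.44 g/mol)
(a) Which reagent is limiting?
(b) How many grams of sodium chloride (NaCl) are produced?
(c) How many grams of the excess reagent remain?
(a) NaOH, (b) 93.5 g, (c) 29.16 g

Moles of HCl = 87.5 g ÷ 36.46 g/mol = 2.39989 mol
Moles of NaOH = 64 g ÷ 40.0 g/mol = 1.6 mol
Moles ÷ coefficient: HCl: 2.39989/1 = 2.4, NaOH: 1.6/1 = 1.6
(a) NaOH has the smaller value, so NaOH is the limiting reagent.
(b) Moles of NaCl = 1.6 mol NaOH × (1/1) = 1.6 mol; mass = 1.6 mol × 58.44 g/mol = 93.5 g
(c) HCl consumed = 1.6 × (1/1) = 1.6 mol; remaining = 2.39989 − 1.6 = 0.79989 mol; mass = 0.79989 mol × 36.46 g/mol = 29.16 g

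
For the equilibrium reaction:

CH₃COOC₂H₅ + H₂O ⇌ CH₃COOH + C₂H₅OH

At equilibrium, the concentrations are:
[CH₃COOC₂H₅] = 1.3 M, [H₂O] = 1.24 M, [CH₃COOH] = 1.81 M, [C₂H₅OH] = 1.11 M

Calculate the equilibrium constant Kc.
K_c = 1.2463

Kc = ([CH₃COOH] × [C₂H₅OH]) / ([CH₃COOC₂H₅] × [H₂O])
   = ((1.81)·(1.11)) / ((1.3)·(1.24))
   = 2.0091 / 1.612 = 1.2463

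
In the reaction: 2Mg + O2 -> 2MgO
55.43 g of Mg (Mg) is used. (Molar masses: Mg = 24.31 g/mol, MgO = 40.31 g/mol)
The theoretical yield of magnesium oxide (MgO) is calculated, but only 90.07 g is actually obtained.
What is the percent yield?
Moles of Mg = 55.43 g ÷ 24.31 g/mol = 2.28013 mol
Mole ratio: 2 mol MgO / 2 mol Mg
Moles of MgO = 2.28013 × (2/2) = 2.28013 mol
Theoretical yield = 2.28013 mol × 40.31 g/mol = 91.912 g
Actual yield = 90.07 g
Percent yield = (90.07 / 91.912) × 100% = 98.0%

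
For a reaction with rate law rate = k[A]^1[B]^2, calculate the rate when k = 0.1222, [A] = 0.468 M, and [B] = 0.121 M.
0.0008373 M/s

rate = k·[A]^1·[B]^2 = 0.1222·(0.468)^1·(0.121)^2 = 0.1222·0.468·0.014641 = 0.0008373 M/s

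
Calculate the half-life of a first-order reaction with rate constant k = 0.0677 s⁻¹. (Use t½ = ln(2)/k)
10.24 s

t½ = ln(2)/k = 0.6931/0.0677 = 10.24 s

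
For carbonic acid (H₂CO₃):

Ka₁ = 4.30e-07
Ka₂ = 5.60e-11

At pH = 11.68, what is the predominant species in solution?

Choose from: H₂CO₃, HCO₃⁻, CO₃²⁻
CO₃²⁻

pKa1 = 6.37, pKa2 = 10.25. Each pKa is the crossover between adjacent species; pH = 11.68 lies in the region where CO₃²⁻ predominates.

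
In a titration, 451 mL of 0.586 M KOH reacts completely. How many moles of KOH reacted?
Moles = Molarity × Volume (L)
Moles = 0.586 M × 0.451 L = 0.2643 mol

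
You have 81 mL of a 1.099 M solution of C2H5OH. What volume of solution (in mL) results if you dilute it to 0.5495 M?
Using M₁V₁ = M₂V₂:
1.099 × 81 = 0.5495 × V₂
V₂ = (1.099 × 81) / 0.5495 = 162 mL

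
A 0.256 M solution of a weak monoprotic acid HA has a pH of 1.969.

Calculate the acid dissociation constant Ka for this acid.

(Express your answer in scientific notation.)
K_a = 4.70e-04

[H⁺] = 10^(−pH) = 10^(−1.969) = 1.074e-02 M. For HA ⇌ H⁺ + A⁻, Ka = x²/(C − x) = (1.074e-02)²/(0.256 − 1.074e-02) = 4.70e-04.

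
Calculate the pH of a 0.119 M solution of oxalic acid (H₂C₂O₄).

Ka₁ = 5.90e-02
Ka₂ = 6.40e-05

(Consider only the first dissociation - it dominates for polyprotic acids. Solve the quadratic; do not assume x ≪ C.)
pH = 1.23

x² + Ka₁·x − Ka₁·C = 0 with Ka₁ = 5.90e-02, C = 0.119.
x = (−Ka₁ + √(Ka₁² + 4·Ka₁·C))/2 = 5.9333e-02 M, so pH = 1.23.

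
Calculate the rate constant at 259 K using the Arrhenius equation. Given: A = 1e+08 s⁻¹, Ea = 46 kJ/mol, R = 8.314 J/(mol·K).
5.28e-02 s⁻¹

k = A·exp(-Ea/(R·T)) = 1e+08·exp(-46000/(8.314·259)) = 1e+08·exp(-21.3623) = 1e+08·5.2780e-10 = 5.28e-02 s⁻¹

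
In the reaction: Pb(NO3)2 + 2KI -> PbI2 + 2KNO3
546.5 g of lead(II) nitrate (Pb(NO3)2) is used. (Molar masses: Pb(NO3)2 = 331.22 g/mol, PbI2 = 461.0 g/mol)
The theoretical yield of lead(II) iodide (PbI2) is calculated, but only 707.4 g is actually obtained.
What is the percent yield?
Moles of Pb(NO3)2 = 546.5 g ÷ 331.22 g/mol = 1.64996 mol
Mole ratio: 1 mol PbI2 / 1 mol Pb(NO3)2
Moles of PbI2 = 1.64996 × (1/1) = 1.64996 mol
Theoretical yield = 1.64996 mol × 461.0 g/mol = 760.63 g
Actual yield = 707.4 g
Percent yield = (707.4 / 760.63) × 100% = 93.0%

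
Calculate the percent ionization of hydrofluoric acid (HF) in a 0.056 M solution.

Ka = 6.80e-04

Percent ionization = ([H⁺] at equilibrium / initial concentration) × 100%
Percent ionization = 10.4%

Let x = [H⁺]. Ka = x²/(C - x) ⇒ x² + (6.80e-04)x - (6.80e-04)(0.056) = 0. x = 5.8403e-03. Percent = (5.8403e-03/0.056) × 100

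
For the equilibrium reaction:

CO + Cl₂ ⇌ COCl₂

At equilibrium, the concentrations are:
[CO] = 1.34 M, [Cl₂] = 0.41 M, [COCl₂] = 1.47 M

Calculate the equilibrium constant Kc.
K_c = 2.6756

Kc = ([COCl₂]) / ([CO] × [Cl₂])
   = ((1.47)) / ((1.34)·(0.41))
   = 1.47 / 0.5494 = 2.6756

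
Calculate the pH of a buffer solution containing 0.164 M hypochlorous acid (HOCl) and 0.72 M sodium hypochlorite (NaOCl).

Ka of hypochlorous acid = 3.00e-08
pH = 8.17

pKa = -log(3.00e-08) = 7.52. pH = pKa + log([A⁻]/[HA]) = 7.52 + log(0.72/0.164)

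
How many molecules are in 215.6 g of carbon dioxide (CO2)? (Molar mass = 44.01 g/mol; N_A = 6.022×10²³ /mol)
Moles = 215.6 g ÷ 44.01 g/mol = 4.89889 mol
Molecules = 4.89889 mol × 6.022×10²³ /mol = 2.950e+24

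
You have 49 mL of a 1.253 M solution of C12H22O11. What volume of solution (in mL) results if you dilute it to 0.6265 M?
Using M₁V₁ = M₂V₂:
1.253 × 49 = 0.6265 × V₂
V₂ = (1.253 × 49) / 0.6265 = 98 mL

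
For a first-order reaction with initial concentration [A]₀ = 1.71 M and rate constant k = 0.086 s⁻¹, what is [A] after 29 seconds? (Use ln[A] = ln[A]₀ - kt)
0.1412 M

ln[A] = ln[A]₀ - k·t = ln(1.71) - (0.086)·(29) = 0.5365 - 2.4940 = -1.9575
[A] = e^(-1.9575) = 0.1412 M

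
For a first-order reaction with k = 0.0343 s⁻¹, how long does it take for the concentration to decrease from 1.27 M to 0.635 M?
20.21 s

From ln[A] = ln[A]₀ - k·t: t = ln([A]₀/[A])/k = ln(1.27/0.635)/0.0343 = ln(2.0000)/0.0343 = 0.6931/0.0343 = 20.21 s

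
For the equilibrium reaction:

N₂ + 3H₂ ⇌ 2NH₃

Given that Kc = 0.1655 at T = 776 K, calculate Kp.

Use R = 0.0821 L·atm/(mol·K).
K_p = 4.08e-05

Δn = (moles gaseous products) − (moles gaseous reactants) = -2
T = 776 K; RT = 0.0821 × 776 = 63.7096
Kp = Kc·(RT)^Δn = 0.1655 × (63.7096)^-2 = 0.1655 × 0.000246371 = 4.08e-05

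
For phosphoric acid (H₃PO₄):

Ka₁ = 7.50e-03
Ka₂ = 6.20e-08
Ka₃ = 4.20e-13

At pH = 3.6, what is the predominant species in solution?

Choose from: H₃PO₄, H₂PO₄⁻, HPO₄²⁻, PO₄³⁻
H₂PO₄⁻

pKa1 = 2.12, pKa2 = 7.21, pKa3 = 12.38. Each pKa is the crossover between adjacent species; pH = 3.6 lies in the region where H₂PO₄⁻ predominates.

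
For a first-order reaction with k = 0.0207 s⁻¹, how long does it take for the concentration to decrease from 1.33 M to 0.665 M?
33.49 s

From ln[A] = ln[A]₀ - k·t: t = ln([A]₀/[A])/k = ln(1.33/0.665)/0.0207 = ln(2.0000)/0.0207 = 0.6931/0.0207 = 33.49 s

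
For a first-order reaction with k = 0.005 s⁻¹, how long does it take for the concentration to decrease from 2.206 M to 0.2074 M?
472.86 s

From ln[A] = ln[A]₀ - k·t: t = ln([A]₀/[A])/k = ln(2.206/0.2074)/0.005 = ln(10.6365)/0.005 = 2.3643/0.005 = 472.86 s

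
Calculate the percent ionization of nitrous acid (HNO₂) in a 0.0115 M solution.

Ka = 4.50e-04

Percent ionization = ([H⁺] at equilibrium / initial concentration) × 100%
Percent ionization = 17.9%

Let x = [H⁺]. Ka = x²/(C - x) ⇒ x² + (4.50e-04)x - (4.50e-04)(0.0115) = 0. x = 2.0610e-03. Percent = (2.0610e-03/0.0115) × 100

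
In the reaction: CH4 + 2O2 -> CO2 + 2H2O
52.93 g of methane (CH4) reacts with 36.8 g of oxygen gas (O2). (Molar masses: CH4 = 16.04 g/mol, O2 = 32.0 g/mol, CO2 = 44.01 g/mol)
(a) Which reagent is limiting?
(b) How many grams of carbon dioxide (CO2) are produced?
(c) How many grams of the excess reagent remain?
(a) O2, (b) 25.31 g, (c) 43.71 g

Moles of CH4 = 52.93 g ÷ 16.04 g/mol = 3.29988 mol
Moles of O2 = 36.8 g ÷ 32.0 g/mol = 1.15 mol
Moles ÷ coefficient: CH4: 3.29988/1 = 3.3, O2: 1.15/2 = 0.575
(a) O2 has the smaller value, so O2 is the limiting reagent.
(b) Moles of CO2 = 1.15 mol O2 × (1/2) = 0.575 mol; mass = 0.575 mol × 44.01 g/mol = 25.31 g
(c) CH4 consumed = 1.15 × (1/2) = 0.575 mol; remaining = 3.29988 − 0.575 = 2.72488 mol; mass = 2.72488 mol × 16.04 g/mol = 43.71 g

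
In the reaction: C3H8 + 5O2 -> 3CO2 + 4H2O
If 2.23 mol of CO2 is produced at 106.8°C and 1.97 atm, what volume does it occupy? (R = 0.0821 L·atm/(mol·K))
T = 106.8°C + 273.15 = 379.95 K
V = nRT/P = (2.23 × 0.0821 × 379.95) / 1.97
V = 35.31 L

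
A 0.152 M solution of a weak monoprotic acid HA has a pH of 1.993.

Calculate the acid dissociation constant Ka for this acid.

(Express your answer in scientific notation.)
K_a = 7.28e-04

[H⁺] = 10^(−pH) = 10^(−1.993) = 1.016e-02 M. For HA ⇌ H⁺ + A⁻, Ka = x²/(C − x) = (1.016e-02)²/(0.152 − 1.016e-02) = 7.28e-04.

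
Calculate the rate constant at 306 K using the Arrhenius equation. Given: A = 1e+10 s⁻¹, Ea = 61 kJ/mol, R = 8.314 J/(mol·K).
3.86e-01 s⁻¹

k = A·exp(-Ea/(R·T)) = 1e+10·exp(-61000/(8.314·306)) = 1e+10·exp(-23.9772) = 1e+10·3.8622e-11 = 3.86e-01 s⁻¹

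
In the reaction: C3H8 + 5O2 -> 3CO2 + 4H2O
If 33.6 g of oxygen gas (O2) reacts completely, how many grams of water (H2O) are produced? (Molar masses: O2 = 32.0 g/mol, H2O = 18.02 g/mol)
Moles of O2 = 33.6 g ÷ 32.0 g/mol = 1.05 mol
Mole ratio: 4 mol H2O / 5 mol O2
Moles of H2O = 1.05 × (4/5) = 0.84 mol
Mass of H2O = 0.84 mol × 18.02 g/mol = 15.14 g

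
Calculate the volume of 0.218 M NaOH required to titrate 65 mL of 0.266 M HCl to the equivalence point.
V_{base} = 79.3 mL

At equivalence: moles acid = moles base.
moles HCl = 0.266 M × 0.065 L = 0.01729 mol
V_NaOH = 0.01729 mol ÷ 0.218 M = 0.07931 L = 79.3 mL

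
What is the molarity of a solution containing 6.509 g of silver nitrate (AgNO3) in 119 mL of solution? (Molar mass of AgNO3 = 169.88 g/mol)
Moles of AgNO3 = 6.509 g ÷ 169.88 g/mol = 0.0383153 mol
Volume = 119 mL = 0.119 L
Molarity = 0.0383153 mol ÷ 0.119 L = 0.322 M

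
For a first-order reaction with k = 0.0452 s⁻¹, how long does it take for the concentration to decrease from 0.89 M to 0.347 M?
20.84 s

From ln[A] = ln[A]₀ - k·t: t = ln([A]₀/[A])/k = ln(0.89/0.347)/0.0452 = ln(2.5648)/0.0452 = 0.9419/0.0452 = 20.84 s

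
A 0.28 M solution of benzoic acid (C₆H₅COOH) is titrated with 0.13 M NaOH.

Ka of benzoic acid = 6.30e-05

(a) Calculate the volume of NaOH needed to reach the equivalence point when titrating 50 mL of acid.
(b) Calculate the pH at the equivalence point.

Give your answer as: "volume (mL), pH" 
V = 107.7 mL, pH = 8.57

(a) At equivalence: moles acid = moles base.
moles acid = 0.28 × 0.05 = 0.014 mol; V_NaOH = 0.014/0.13 = 0.1077 L = 107.7 mL.
(b) At equivalence, all acid → conjugate base A⁻ at [A⁻] = 0.014/0.1577 = 0.08878 M.
Kb = Kw/Ka = 1.0e-14/6.30e-05 = 1.587e-10; [OH⁻] = √(Kb·[A⁻]) = 3.754e-06; pOH = 5.43; pH = 14 − pOH = 8.57.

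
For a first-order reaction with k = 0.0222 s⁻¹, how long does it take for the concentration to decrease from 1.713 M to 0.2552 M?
85.76 s

From ln[A] = ln[A]₀ - k·t: t = ln([A]₀/[A])/k = ln(1.713/0.2552)/0.0222 = ln(6.7124)/0.0222 = 1.9040/0.0222 = 85.76 s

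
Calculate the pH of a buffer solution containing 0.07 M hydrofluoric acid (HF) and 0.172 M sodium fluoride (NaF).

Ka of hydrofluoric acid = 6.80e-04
pH = 3.56

pKa = -log(6.80e-04) = 3.17. pH = pKa + log([A⁻]/[HA]) = 3.17 + log(0.172/0.07)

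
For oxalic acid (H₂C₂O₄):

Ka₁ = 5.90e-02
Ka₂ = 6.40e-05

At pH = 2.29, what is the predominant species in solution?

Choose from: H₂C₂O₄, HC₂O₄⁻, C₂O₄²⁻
HC₂O₄⁻

pKa1 = 1.23, pKa2 = 4.19. Each pKa is the crossover between adjacent species; pH = 2.29 lies in the region where HC₂O₄⁻ predominates.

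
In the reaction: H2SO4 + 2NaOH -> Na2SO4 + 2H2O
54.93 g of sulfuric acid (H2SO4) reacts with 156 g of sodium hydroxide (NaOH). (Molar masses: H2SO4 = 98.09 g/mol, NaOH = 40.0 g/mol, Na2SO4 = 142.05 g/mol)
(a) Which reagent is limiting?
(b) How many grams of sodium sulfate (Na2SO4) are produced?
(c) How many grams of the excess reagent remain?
(a) H2SO4, (b) 79.55 g, (c) 111.2 g

Moles of H2SO4 = 54.93 g ÷ 98.09 g/mol = 0.559996 mol
Moles of NaOH = 156 g ÷ 40.0 g/mol = 3.9 mol
Moles ÷ coefficient: H2SO4: 0.559996/1 = 0.56, NaOH: 3.9/2 = 1.95
(a) H2SO4 has the smaller value, so H2SO4 is the limiting reagent.
(b) Moles of Na2SO4 = 0.559996 mol H2SO4 × (1/1) = 0.559996 mol; mass = 0.559996 mol × 142.05 g/mol = 79.55 g
(c) NaOH consumed = 0.559996 × (2/1) = 1.11999 mol; remaining = 3.9 − 1.11999 = 2.78001 mol; mass = 2.78001 mol × 40.0 g/mol = 111.2 g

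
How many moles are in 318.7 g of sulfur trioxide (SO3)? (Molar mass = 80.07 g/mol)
Moles = 318.7 g ÷ 80.07 g/mol = 3.98 mol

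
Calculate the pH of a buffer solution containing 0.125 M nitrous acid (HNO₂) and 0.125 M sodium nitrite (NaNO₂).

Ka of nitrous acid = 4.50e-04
pH = 3.35

pKa = -log(4.50e-04) = 3.35. pH = pKa + log([A⁻]/[HA]) = 3.35 + log(0.125/0.125)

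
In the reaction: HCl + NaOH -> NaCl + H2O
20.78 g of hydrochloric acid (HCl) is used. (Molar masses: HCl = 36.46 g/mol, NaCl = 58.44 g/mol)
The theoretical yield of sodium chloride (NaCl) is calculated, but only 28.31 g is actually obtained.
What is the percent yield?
Moles of HCl = 20.78 g ÷ 36.46 g/mol = 0.56994 mol
Mole ratio: 1 mol NaCl / 1 mol HCl
Moles of NaCl = 0.56994 × (1/1) = 0.56994 mol
Theoretical yield = 0.56994 mol × 58.44 g/mol = 33.307 g
Actual yield = 28.31 g
Percent yield = (28.31 / 33.307) × 100% = 85.0%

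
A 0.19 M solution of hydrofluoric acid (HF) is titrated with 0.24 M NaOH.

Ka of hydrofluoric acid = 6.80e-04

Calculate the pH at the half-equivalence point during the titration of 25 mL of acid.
pH = pKa = 3.17

At the half-equivalence point, [HA] = [A⁻], so by Henderson–Hasselbalch pH = pKa + log(1) = pKa.
pKa = −log(6.80e-04) = 3.17.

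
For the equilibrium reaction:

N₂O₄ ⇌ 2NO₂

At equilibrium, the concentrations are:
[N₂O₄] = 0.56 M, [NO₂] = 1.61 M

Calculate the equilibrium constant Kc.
K_c = 4.6288

Kc = ([NO₂]^2) / ([N₂O₄])
   = ((1.61)^2) / ((0.56))
   = 2.5921 / 0.56 = 4.6288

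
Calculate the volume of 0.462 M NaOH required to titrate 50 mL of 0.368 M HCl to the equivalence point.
V_{base} = 39.8 mL

At equivalence: moles acid = moles base.
moles HCl = 0.368 M × 0.05 L = 0.0184 mol
V_NaOH = 0.0184 mol ÷ 0.462 M = 0.03983 L = 39.8 mL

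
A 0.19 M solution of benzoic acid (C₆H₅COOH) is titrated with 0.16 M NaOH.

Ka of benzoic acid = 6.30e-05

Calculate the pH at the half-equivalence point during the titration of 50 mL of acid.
pH = pKa = 4.20

At the half-equivalence point, [HA] = [A⁻], so by Henderson–Hasselbalch pH = pKa + log(1) = pKa.
pKa = −log(6.30e-05) = 4.20.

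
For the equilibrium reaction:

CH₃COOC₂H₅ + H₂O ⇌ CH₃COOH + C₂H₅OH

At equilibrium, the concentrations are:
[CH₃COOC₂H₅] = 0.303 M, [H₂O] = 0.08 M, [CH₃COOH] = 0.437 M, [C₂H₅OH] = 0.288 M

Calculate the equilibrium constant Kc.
K_c = 5.1921

Kc = ([CH₃COOH] × [C₂H₅OH]) / ([CH₃COOC₂H₅] × [H₂O])
   = ((0.437)·(0.288)) / ((0.303)·(0.08))
   = 0.12586 / 0.02424 = 5.1921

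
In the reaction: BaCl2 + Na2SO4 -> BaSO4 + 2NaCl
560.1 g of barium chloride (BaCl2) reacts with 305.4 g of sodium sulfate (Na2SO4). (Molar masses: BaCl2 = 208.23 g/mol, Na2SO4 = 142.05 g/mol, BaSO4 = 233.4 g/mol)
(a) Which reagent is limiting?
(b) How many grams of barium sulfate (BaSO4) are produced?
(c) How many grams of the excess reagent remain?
(a) Na2SO4, (b) 501.8 g, (c) 112.4 g

Moles of BaCl2 = 560.1 g ÷ 208.23 g/mol = 2.68981 mol
Moles of Na2SO4 = 305.4 g ÷ 142.05 g/mol = 2.14995 mol
Moles ÷ coefficient: BaCl2: 2.68981/1 = 2.69, Na2SO4: 2.14995/1 = 2.15
(a) Na2SO4 has the smaller value, so Na2SO4 is the limiting reagent.
(b) Moles of BaSO4 = 2.14995 mol Na2SO4 × (1/1) = 2.14995 mol; mass = 2.14995 mol × 233.4 g/mol = 501.8 g
(c) BaCl2 consumed = 2.14995 × (1/1) = 2.14995 mol; remaining = 2.68981 − 2.14995 = 0.539867 mol; mass = 0.539867 mol × 208.23 g/mol = 112.4 g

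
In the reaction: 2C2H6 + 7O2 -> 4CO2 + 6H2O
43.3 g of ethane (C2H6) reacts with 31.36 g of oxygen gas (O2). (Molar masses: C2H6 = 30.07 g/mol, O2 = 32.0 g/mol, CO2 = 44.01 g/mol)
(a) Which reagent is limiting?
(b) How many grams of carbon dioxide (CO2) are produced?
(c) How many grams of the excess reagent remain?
(a) O2, (b) 24.65 g, (c) 34.88 g

Moles of C2H6 = 43.3 g ÷ 30.07 g/mol = 1.43997 mol
Moles of O2 = 31.36 g ÷ 32.0 g/mol = 0.98 mol
Moles ÷ coefficient: C2H6: 1.43997/2 = 0.72, O2: 0.98/7 = 0.14
(a) O2 has the smaller value, so O2 is the limiting reagent.
(b) Moles of CO2 = 0.98 mol O2 × (4/7) = 0.56 mol; mass = 0.56 mol × 44.01 g/mol = 24.65 g
(c) C2H6 consumed = 0.98 × (2/7) = 0.28 mol; remaining = 1.43997 − 0.28 = 1.15997 mol; mass = 1.15997 mol × 30.07 g/mol = 34.88 g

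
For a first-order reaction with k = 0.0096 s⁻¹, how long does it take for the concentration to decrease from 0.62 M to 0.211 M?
112.28 s

From ln[A] = ln[A]₀ - k·t: t = ln([A]₀/[A])/k = ln(0.62/0.211)/0.0096 = ln(2.9384)/0.0096 = 1.0779/0.0096 = 112.28 s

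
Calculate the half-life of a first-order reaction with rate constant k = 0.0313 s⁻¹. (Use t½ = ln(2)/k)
22.15 s

t½ = ln(2)/k = 0.6931/0.0313 = 22.15 s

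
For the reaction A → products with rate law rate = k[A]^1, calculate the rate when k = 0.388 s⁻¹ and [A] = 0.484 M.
0.1878 M/s

rate = k·[A]^1 = 0.388·(0.484)^1 = 0.388·0.484 = 0.1878 M/s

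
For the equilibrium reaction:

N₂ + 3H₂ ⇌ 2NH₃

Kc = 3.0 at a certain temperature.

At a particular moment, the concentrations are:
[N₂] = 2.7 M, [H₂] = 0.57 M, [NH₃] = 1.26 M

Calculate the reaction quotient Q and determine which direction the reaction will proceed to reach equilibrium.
Q = 3.175, Q > K, reaction proceeds reverse (toward reactants)

Q = ([NH₃]^2) / ([N₂] × [H₂]^3)
  = ((1.26)^2) / ((2.7)·(0.57)^3) = 1.5876/0.50002 = 3.175
Since Q = 3.175 > Kc = 3.0, the reaction proceeds reverse (toward reactants) to reach equilibrium.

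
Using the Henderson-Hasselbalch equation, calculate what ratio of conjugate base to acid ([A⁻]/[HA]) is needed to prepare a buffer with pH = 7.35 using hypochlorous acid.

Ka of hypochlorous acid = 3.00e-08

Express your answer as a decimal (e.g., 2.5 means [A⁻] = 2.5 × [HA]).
[A⁻]/[HA] = 0.672

pKa = −log(3.00e-08) = 7.5229. pH = pKa + log([A⁻]/[HA]). 7.35 = 7.5229 + log(ratio). log(ratio) = 7.35 − 7.5229 = -0.1729. ratio = 10^(-0.1729) = 0.672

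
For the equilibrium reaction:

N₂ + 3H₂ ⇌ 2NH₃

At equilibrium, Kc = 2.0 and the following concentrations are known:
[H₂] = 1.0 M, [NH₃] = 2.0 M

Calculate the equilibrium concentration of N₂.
[N₂] = 2.0000 M

Kc = ([NH₃]^2) / ([N₂] × [H₂]^3) = 2.0
[N₂]^1 = (product terms)/(Kc · other reactant terms) = 4 / (2.0 · 1) = 2
[N₂] = 2.0000 M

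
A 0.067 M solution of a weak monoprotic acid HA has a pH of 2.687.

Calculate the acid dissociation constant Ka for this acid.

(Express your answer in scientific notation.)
K_a = 6.51e-05

[H⁺] = 10^(−pH) = 10^(−2.687) = 2.056e-03 M. For HA ⇌ H⁺ + A⁻, Ka = x²/(C − x) = (2.056e-03)²/(0.067 − 2.056e-03) = 6.51e-05.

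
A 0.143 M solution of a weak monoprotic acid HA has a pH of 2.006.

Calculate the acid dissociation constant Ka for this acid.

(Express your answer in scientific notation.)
K_a = 7.31e-04

[H⁺] = 10^(−pH) = 10^(−2.006) = 9.863e-03 M. For HA ⇌ H⁺ + A⁻, Ka = x²/(C − x) = (9.863e-03)²/(0.143 − 9.863e-03) = 7.31e-04.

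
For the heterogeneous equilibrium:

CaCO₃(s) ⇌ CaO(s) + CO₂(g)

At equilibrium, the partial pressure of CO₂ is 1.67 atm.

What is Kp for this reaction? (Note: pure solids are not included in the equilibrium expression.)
K_p = 1.67

Solids (CaCO₃, CaO) have activity 1 and are excluded.
Kp = P(CO₂) = 1.67.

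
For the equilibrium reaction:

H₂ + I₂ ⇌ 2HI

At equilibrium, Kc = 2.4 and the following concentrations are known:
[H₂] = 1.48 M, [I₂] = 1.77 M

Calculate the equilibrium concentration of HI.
[HI] = 2.5074 M

Kc = ([HI]^2) / ([H₂] × [I₂]) = 2.4
[HI]^2 = Kc · (reactant terms)/(other product terms) = 2.4 · 2.6196 / 1 = 6.287
[HI] = (6.287)^(1/2) = 2.5074 M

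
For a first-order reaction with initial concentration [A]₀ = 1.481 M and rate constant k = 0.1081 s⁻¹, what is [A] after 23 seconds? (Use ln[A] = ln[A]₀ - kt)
0.1232 M

ln[A] = ln[A]₀ - k·t = ln(1.481) - (0.1081)·(23) = 0.3927 - 2.4863 = -2.0936
[A] = e^(-2.0936) = 0.1232 M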